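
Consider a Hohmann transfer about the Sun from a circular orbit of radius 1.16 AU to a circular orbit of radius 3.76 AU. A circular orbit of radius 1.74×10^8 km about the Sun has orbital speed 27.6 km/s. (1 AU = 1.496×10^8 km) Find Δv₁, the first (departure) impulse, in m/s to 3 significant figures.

Δv₁ = 6530 m/s

From the circular-orbit relation v² = μ/r at r = 1.74×10^8 km: μ = v²r = (27.6)² × 1.74×10^8 = 1.32546×10^11 km³/s².
In km: r₁ = 1.16 × 1.496×10^8 = 1.73536×10^8 km; r₂ = 3.76 × 1.496×10^8 = 5.62496×10^8 km.
The Hohmann ellipse has a_t = (r₁ + r₂)/2 = 3.68016×10^8 km.
On the circular orbit at r = 1.73536×10^8 km, v_c = √(μ/r) = 27.637 km/s.
Transfer-orbit speed at the same r (vis-viva, a = a_t): v_t = √[μ(2/r − 1/a_t)] = 34.168 km/s.
Δv₁ = |v_t − v_c| = |34.168 − 27.637| = 6.531 km/s.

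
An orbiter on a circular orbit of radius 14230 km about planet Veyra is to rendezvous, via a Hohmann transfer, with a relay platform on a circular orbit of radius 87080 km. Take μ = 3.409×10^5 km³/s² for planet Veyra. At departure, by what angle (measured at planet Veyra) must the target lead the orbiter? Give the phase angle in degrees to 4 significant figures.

Transfer-ellipse semi-major axis a_t = (r₁ + r₂)/2 = (14230 + 87080)/2 = 50655 km.
The half-period of the transfer ellipse is t = π√(a_t³/μ) = 61344 s.
The target's mean motion on its circular orbit is ω₂ = √(μ/r₂³) = 2.2721×10^-5 rad/s.
Angle swept by the target during transfer: ω₂·t = 1.3938 rad = 79.86°.
Arrival is 180° from departure on the ellipse, so φ = 180° − 79.86° = 100.1°.

φ = 100.1°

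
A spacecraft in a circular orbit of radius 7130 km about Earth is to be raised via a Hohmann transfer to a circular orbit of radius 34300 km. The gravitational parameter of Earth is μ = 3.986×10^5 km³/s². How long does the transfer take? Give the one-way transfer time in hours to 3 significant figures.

t = 4.12 hours

Semi-major axis of the transfer orbit: a_t = (7130 + 34300)/2 = 20715 km.
By Kepler's third law the transfer-orbit period is T = 2π√(a_t³/μ), so t = T/2 = 14840 s.
Converting: 14840 s ÷ 3600 s/hour = 4.12 hours.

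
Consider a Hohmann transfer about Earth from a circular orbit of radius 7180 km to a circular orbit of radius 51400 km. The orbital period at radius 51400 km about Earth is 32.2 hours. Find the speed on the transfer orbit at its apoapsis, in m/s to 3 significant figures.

From Kepler's third law T² = 4π²r³/μ at r = 51400 km, T = 32.2 hours = 32.2 × 3600 s = 1.1592×10^5 s: μ = 4π²r³/T² = 3.98963×10^5 km³/s².
The Hohmann ellipse has a_t = (r₁ + r₂)/2 = 29290 km.
At apoapsis, r = 51400 km.
Applying v² = μ(2/r − 1/a_t): v = 1.379 km/s.

v = 1380 m/s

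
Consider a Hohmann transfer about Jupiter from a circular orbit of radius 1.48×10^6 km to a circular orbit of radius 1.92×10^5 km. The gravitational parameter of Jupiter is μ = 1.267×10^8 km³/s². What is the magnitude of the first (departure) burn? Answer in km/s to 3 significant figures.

Δv₁ = 4.82 km/s

Transfer-ellipse semi-major axis a_t = (r₁ + r₂)/2 = (1.480×10^6 + 1.920×10^5)/2 = 8.360×10^5 km.
On the circular orbit at r = 1.480×10^6 km, v_c = √(μ/r) = 9.252 km/s.
Vis-viva on the transfer ellipse at r = 1.480×10^6 km gives v_t = √[μ(2/r − 1/a_t)] = 4.434 km/s.
Δv₁ = |v_t − v_c| = |4.434 − 9.252| = 4.818 km/s.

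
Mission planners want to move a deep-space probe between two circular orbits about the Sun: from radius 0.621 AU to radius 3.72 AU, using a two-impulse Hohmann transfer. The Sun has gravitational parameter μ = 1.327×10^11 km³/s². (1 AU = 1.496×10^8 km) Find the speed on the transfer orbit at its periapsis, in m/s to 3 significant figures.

v = 49500 m/s

In km: r₁ = 0.621 × 1.496×10^8 = 9.29016×10^7 km; r₂ = 3.72 × 1.496×10^8 = 5.56512×10^8 km.
Semi-major axis of the transfer orbit: a_t = (9.29016×10^7 + 5.56512×10^8)/2 = 3.247068×10^8 km.
At periapsis, r = 9.29016×10^7 km.
Applying v² = μ(2/r − 1/a_t): v = 49.48 km/s.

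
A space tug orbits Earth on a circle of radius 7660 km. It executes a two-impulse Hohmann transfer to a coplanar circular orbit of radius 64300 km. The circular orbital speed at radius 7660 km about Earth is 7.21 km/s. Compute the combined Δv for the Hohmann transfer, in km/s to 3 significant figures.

From the circular-orbit relation v² = μ/r at r = 7660 km: μ = v²r = (7.21)² × 7660 = 3.98198×10^5 km³/s².
Semi-major axis of the transfer orbit: a_t = (7660 + 64300)/2 = 35980 km.
At r₁ the circular-orbit speed is v₁ = √(μ/r₁) = 7.210 km/s.
On the transfer ellipse at r₁, vis-viva gives v_p = √[μ(2/r₁ − 1/a_t)] = 9.639 km/s.
First burn Δv₁ = |v_p − v₁| = 2.429 km/s.
Circular speed at r₂: v₂ = √(μ/r₂) = 2.4885 km/s.
Transfer-orbit speed at r₂: v_a = √[μ(2/r₂ − 1/a_t)] = 1.1482 km/s.
Second burn Δv₂ = |v₂ − v_a| = 1.340 km/s.
Total Δv = Δv₁ + Δv₂ = 3.769 km/s.

Δv = 3.77 km/s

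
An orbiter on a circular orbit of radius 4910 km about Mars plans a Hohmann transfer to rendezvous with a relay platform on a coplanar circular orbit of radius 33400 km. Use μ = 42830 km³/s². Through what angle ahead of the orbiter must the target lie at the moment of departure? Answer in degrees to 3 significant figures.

The Hohmann ellipse has a_t = (r₁ + r₂)/2 = 19155 km.
The half-period of the transfer ellipse is t = π√(a_t³/μ) = 40243.8 s.
The target's mean motion on its circular orbit is ω₂ = √(μ/r₂³) = 3.39043×10^-5 rad/s.
Angle swept by the target during transfer: ω₂·t = 1.36444 rad = 78.18°.
The orbiter traverses 180° on the transfer ellipse, so the target must lead by 180° − 78.18° = 102°.

φ = 102°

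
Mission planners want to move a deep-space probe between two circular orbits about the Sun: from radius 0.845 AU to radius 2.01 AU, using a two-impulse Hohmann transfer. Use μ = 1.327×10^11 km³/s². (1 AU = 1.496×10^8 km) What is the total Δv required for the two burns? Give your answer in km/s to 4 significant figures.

Δv = 10.89 km/s

In km: r₁ = 0.845 × 1.496×10^8 = 1.26412×10^8 km; r₂ = 2.01 × 1.496×10^8 = 3.00696×10^8 km.
The Hohmann ellipse has a_t = (r₁ + r₂)/2 = 2.13554×10^8 km.
At r₁ the circular-orbit speed is v₁ = √(μ/r₁) = 32.400 km/s.
Transfer-orbit speed at r₁ (vis-viva equation): v_p = √[μ(2/r₁ − 1/a_t)] = 38.446 km/s.
First burn Δv₁ = |v_p − v₁| = 6.046 km/s.
Circular speed at r₂: v₂ = √(μ/r₂) = 21.0074 km/s.
Transfer-orbit speed at r₂: v_a = √[μ(2/r₂ − 1/a_t)] = 16.1626 km/s.
Second burn Δv₂ = |v₂ − v_a| = 4.845 km/s.
Δv = Δv₁ + Δv₂ = 6.046 + 4.845 = 10.89 km/s.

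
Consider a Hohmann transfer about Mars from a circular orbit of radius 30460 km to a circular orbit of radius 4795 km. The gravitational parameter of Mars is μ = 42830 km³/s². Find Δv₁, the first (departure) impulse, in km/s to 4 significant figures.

The Hohmann ellipse has a_t = (r₁ + r₂)/2 = 17627.5 km.
Circular speed at r = 30460 km: v_c = √(μ/r) = 1.18579 km/s.
Vis-viva on the transfer ellipse at r = 30460 km gives v_t = √[μ(2/r − 1/a_t)] = 0.618455 km/s.
Δv₁ = |v_t − v_c| = |0.618455 − 1.18579| = 0.5673 km/s.

Δv₁ = 0.5673 km/s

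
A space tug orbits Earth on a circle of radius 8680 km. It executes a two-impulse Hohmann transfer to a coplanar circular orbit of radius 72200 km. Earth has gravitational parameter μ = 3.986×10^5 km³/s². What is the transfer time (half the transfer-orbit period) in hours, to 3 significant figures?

Transfer-ellipse semi-major axis a_t = (r₁ + r₂)/2 = (8680 + 72200)/2 = 40440 km.
Transfer time t = π√(a_t³/μ) = π√((40440)³ / 3.986×10^5) = 40470 s.
Converting: 40470 s ÷ 3600 s/hour = 11.2 hours.

t = 11.2 hours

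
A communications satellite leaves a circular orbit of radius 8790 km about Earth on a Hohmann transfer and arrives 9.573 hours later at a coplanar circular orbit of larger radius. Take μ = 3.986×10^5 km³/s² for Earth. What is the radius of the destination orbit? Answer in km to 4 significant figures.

Transfer time t = 9.573 hours = 34462.8 s, and t = π√(a_t³/μ).
So a_t = (μ t²/π²)^(1/3) = (3.986×10^5 × (34462.8)² / π²)^(1/3) = 36334 km.
Since a_t = (r₁ + r₂)/2, r₂ = 2a_t − r₁ = 2×36334 − 8790 = 63878 km.

r₂ = 63880 km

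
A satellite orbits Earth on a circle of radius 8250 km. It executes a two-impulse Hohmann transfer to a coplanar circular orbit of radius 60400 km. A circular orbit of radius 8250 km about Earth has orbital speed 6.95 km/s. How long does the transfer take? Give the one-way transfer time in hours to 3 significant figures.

From the circular-orbit relation v² = μ/r at r = 8250 km: μ = v²r = (6.95)² × 8250 = 3.98496×10^5 km³/s².
Transfer-ellipse semi-major axis a_t = (r₁ + r₂)/2 = (8250 + 60400)/2 = 34325 km.
Transfer time t = π√(a_t³/μ) = π√((34325)³ / 3.98496×10^5) = 31650 s.
Converting: 31650 s ÷ 3600 s/hour = 8.79 hours.

t = 8.79 hours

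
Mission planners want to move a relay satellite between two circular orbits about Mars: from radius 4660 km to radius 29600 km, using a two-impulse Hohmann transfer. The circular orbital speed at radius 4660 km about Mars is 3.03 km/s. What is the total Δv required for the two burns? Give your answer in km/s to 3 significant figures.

Δv = 1.53 km/s

From the circular-orbit relation v² = μ/r at r = 4660 km: μ = v²r = (3.03)² × 4660 = 42783.0 km³/s².
Semi-major axis of the transfer orbit: a_t = (4660 + 29600)/2 = 17130 km.
Circular speed at r₁: v₁ = √(μ/r₁) = √(42783.0/4660) = 3.030 km/s.
On the transfer ellipse at r₁, v² = μ(2/r − 1/a) gives v_p = √[μ(2/r₁ − 1/a_t)] = 3.983 km/s.
First burn Δv₁ = |v_p − v₁| = 0.9530 km/s.
At r₂, v₂ = √(μ/r₂) = 1.20224 km/s.
Transfer-orbit speed at r₂: v_a = √[μ(2/r₂ − 1/a_t)] = 0.627053 km/s.
Second burn Δv₂ = |v₂ − v_a| = 0.5752 km/s.
Total Δv = Δv₁ + Δv₂ = 1.528 km/s.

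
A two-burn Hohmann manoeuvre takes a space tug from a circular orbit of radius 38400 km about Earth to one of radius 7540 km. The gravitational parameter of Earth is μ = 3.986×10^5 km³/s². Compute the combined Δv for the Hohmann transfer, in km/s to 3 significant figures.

Transfer-ellipse semi-major axis a_t = (r₁ + r₂)/2 = (38400 + 7540)/2 = 22970 km.
At r₁ the circular-orbit speed is v₁ = √(μ/r₁) = 3.222 km/s.
On the transfer ellipse at r₁, vis-viva gives v_a = √[μ(2/r₁ − 1/a_t)] = 1.846 km/s.
First burn Δv₁ = |v_a − v₁| = 1.376 km/s.
At r₂, v₂ = √(μ/r₂) = 7.271 km/s.
Transfer-orbit speed at r₂: v_p = √[μ(2/r₂ − 1/a_t)] = 9.401 km/s.
Second burn Δv₂ = |v₂ − v_p| = 2.130 km/s.
Total Δv = Δv₁ + Δv₂ = 3.506 km/s.

Δv = 3.51 km/s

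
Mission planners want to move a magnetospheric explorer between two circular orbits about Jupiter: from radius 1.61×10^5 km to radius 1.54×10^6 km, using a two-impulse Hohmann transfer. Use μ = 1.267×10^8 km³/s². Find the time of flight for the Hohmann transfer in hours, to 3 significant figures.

The Hohmann ellipse has a_t = (r₁ + r₂)/2 = 8.505×10^5 km.
Half the transfer-orbit period gives t = π√(a_t³/μ) = 2.189×10^5 s.
Converting: 2.189×10^5 s ÷ 3600 s/hour = 60.8 hours.

t = 60.8 hours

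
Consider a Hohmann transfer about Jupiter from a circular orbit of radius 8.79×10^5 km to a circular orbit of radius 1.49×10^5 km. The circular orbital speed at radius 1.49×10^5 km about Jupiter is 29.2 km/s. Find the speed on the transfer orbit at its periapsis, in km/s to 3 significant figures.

From the circular-orbit relation v² = μ/r at r = 1.49×10^5 km: μ = v²r = (29.2)² × 1.49×10^5 = 1.27043×10^8 km³/s².
Semi-major axis of the transfer orbit: a_t = (8.790×10^5 + 1.490×10^5)/2 = 5.140×10^5 km.
The periapsis of the transfer ellipse is at r = 1.490×10^5 km.
Vis-viva: v = √[μ(2/r − 1/a_t)] = √[1.27043×10^8 × (2/1.490×10^5 − 1/5.140×10^5)] = 38.19 km/s.

v = 38.2 km/s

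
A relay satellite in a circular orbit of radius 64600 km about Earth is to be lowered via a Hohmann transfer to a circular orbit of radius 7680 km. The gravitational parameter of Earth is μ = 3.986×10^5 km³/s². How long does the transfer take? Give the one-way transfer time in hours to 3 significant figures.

Transfer-ellipse semi-major axis a_t = (r₁ + r₂)/2 = (64600 + 7680)/2 = 36140 km.
Half the transfer-orbit period gives t = π√(a_t³/μ) = 34190 s.
Converting: 34190 s ÷ 3600 s/hour = 9.50 hours.

t = 9.50 hours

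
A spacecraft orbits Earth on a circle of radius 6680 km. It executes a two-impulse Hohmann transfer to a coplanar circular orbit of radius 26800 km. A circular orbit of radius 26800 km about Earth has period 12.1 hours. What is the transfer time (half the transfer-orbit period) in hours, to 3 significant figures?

From Kepler's third law T² = 4π²r³/μ at r = 26800 km, T = 12.1 hours = 12.1 × 3600 s = 43560 s: μ = 4π²r³/T² = 4.00487×10^5 km³/s².
Semi-major axis of the transfer orbit: a_t = (6680 + 26800)/2 = 16740 km.
Half the transfer-orbit period gives t = π√(a_t³/μ) = 10750 s.
Converting: 10750 s ÷ 3600 s/hour = 2.99 hours.

t = 2.99 hours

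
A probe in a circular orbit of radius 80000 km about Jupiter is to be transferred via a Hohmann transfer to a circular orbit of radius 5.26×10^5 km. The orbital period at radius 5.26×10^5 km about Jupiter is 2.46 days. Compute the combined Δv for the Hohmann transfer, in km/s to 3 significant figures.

From Kepler's third law T² = 4π²r³/μ at r = 5.26×10^5 km, T = 2.46 days = 2.46 × 86400 s = 2.12544×10^5 s: μ = 4π²r³/T² = 1.27180×10^8 km³/s².
Semi-major axis of the transfer orbit: a_t = (80000 + 5.260×10^5)/2 = 3.030×10^5 km.
Circular speed at r₁: v₁ = √(μ/r₁) = √(1.27180×10^8/80000) = 39.87 km/s.
Transfer-orbit speed at r₁ (vis-viva equation): v_p = √[μ(2/r₁ − 1/a_t)] = 52.53 km/s.
First burn Δv₁ = |v_p − v₁| = 12.66 km/s.
Circular speed at r₂: v₂ = √(μ/r₂) = 15.55 km/s.
Transfer-orbit speed at r₂: v_a = √[μ(2/r₂ − 1/a_t)] = 7.990 km/s.
Second burn Δv₂ = |v₂ − v_a| = 7.560 km/s.
Δv = Δv₁ + Δv₂ = 12.66 + 7.560 = 20.22 km/s.

Δv = 20.2 km/s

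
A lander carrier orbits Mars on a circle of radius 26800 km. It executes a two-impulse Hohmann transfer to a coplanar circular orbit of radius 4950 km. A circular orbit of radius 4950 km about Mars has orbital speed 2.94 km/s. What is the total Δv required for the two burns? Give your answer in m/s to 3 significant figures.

Δv = 1440 m/s

From the circular-orbit relation v² = μ/r at r = 4950 km: μ = v²r = (2.94)² × 4950 = 42785.8 km³/s².
Transfer-ellipse semi-major axis a_t = (r₁ + r₂)/2 = (26800 + 4950)/2 = 15875 km.
Circular speed at r₁: v₁ = √(μ/r₁) = √(42785.8/26800) = 1.26352 km/s.
Transfer-orbit speed at r₁ (vis-viva equation): v_a = √[μ(2/r₁ − 1/a_t)] = 0.705551 km/s.
First burn Δv₁ = |v_a − v₁| = 0.5580 km/s.
Circular speed at r₂: v₂ = √(μ/r₂) = 2.940 km/s.
Transfer-orbit speed at r₂: v_p = √[μ(2/r₂ − 1/a_t)] = 3.820 km/s.
Second burn Δv₂ = |v₂ − v_p| = 0.8800 km/s.
Total Δv = Δv₁ + Δv₂ = 1.438 km/s.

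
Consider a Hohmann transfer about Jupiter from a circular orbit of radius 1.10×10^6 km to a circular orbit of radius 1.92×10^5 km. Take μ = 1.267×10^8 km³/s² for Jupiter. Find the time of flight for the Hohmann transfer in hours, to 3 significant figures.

t = 40.3 hours

The Hohmann ellipse has a_t = (r₁ + r₂)/2 = 6.460×10^5 km.
Transfer time t = π√(a_t³/μ) = π√((6.460×10^5)³ / 1.267×10^8) = 1.4491×10^5 s.
Converting: 1.4491×10^5 s ÷ 3600 s/hour = 40.3 hours.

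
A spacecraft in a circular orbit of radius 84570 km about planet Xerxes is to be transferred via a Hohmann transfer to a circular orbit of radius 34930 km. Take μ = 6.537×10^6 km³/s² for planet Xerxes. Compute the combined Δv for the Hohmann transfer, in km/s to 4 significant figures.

Δv = 4.665 km/s

The Hohmann ellipse has a_t = (r₁ + r₂)/2 = 59750 km.
Circular speed at r₁: v₁ = √(μ/r₁) = √(6.537×10^6/84570) = 8.792 km/s.
On the transfer ellipse at r₁, vis-viva gives v_a = √[μ(2/r₁ − 1/a_t)] = 6.722 km/s.
First burn Δv₁ = |v_a − v₁| = 2.070 km/s.
Circular speed at r₂: v₂ = √(μ/r₂) = 13.680 km/s.
Transfer-orbit speed at r₂: v_p = √[μ(2/r₂ − 1/a_t)] = 16.275 km/s.
Second burn Δv₂ = |v₂ − v_p| = 2.595 km/s.
Total Δv = Δv₁ + Δv₂ = 4.665 km/s.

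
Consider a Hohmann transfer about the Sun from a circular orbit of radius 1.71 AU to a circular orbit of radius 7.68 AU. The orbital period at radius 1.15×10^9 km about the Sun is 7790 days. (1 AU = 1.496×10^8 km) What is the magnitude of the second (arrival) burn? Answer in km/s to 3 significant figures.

Δv₂ = 4.26 km/s

From Kepler's third law T² = 4π²r³/μ at r = 1.15×10^9 km, T = 7790 days = 7790 × 86400 s = 6.73056×10^8 s: μ = 4π²r³/T² = 1.32541×10^11 km³/s².
In km: r₁ = 1.71 × 1.496×10^8 = 2.55816×10^8 km; r₂ = 7.68 × 1.496×10^8 = 1.148928×10^9 km.
Semi-major axis of the transfer orbit: a_t = (2.55816×10^8 + 1.148928×10^9)/2 = 7.02372×10^8 km.
On the circular orbit at r = 1.148928×10^9 km, v_c = √(μ/r) = 10.741 km/s.
Vis-viva on the transfer ellipse at r = 1.148928×10^9 km gives v_t = √[μ(2/r − 1/a_t)] = 6.4820 km/s.
Δv₂ = |v_t − v_c| = |6.4820 − 10.741| = 4.259 km/s.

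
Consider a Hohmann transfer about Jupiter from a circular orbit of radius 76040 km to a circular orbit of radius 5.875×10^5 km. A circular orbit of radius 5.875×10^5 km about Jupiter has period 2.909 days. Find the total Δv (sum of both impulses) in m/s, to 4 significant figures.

From Kepler's third law T² = 4π²r³/μ at r = 5.875×10^5 km, T = 2.909 days = 2.909 × 86400 s = 2.513376×10^5 s: μ = 4π²r³/T² = 1.26727×10^8 km³/s².
The Hohmann ellipse has a_t = (r₁ + r₂)/2 = 3.3177×10^5 km.
Circular speed at r₁: v₁ = √(μ/r₁) = √(1.26727×10^8/76040) = 40.82 km/s.
Transfer-orbit speed at r₁ (v² = μ(2/r − 1/a)): v_p = √[μ(2/r₁ − 1/a_t)] = 54.32 km/s.
First burn Δv₁ = |v_p − v₁| = 13.50 km/s.
Circular speed at r₂: v₂ = √(μ/r₂) = 14.687 km/s.
Transfer-orbit speed at r₂: v_a = √[μ(2/r₂ − 1/a_t)] = 7.0313 km/s.
Second burn Δv₂ = |v₂ − v_a| = 7.656 km/s.
Total Δv = Δv₁ + Δv₂ = 21.16 km/s.

Δv = 21160 m/s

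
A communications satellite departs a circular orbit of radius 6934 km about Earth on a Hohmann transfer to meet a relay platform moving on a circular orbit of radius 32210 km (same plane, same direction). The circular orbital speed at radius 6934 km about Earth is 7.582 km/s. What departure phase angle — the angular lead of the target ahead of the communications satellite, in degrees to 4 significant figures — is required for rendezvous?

From the circular-orbit relation v² = μ/r at r = 6934 km: μ = v²r = (7.582)² × 6934 = 3.98613×10^5 km³/s².
Semi-major axis of the transfer orbit: a_t = (6934 + 32210)/2 = 19572 km.
Transfer time t = π√(a_t³/μ) = 13625 s.
The target's mean motion on its circular orbit is ω₂ = √(μ/r₂³) = 1.0922×10^-4 rad/s.
Angle swept by the target during transfer: ω₂·t = 1.488 rad = 85.26°.
The communications satellite traverses 180° on the transfer ellipse, so the target must lead by 180° − 85.26° = 94.74°.

φ = 94.74°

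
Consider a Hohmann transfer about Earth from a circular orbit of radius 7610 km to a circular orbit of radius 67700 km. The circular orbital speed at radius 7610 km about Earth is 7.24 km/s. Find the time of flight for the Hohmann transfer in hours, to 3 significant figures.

From the circular-orbit relation v² = μ/r at r = 7610 km: μ = v²r = (7.24)² × 7610 = 3.98898×10^5 km³/s².
The Hohmann ellipse has a_t = (r₁ + r₂)/2 = 37655 km.
By Kepler's third law the transfer-orbit period is T = 2π√(a_t³/μ), so t = T/2 = 36350 s.
Converting: 36350 s ÷ 3600 s/hour = 10.1 hours.

t = 10.1 hours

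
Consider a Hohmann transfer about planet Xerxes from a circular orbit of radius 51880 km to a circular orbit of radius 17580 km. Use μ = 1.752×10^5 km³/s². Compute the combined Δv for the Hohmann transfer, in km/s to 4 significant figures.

Δv = 1.232 km/s

The Hohmann ellipse has a_t = (r₁ + r₂)/2 = 34730 km.
Circular speed at r₁: v₁ = √(μ/r₁) = √(1.752×10^5/51880) = 1.83767 km/s.
Transfer-orbit speed at r₁ (v² = μ(2/r − 1/a)): v_a = √[μ(2/r₁ − 1/a_t)] = 1.30745 km/s.
First burn Δv₁ = |v_a − v₁| = 0.5302 km/s.
At r₂, v₂ = √(μ/r₂) = 3.1569 km/s.
Transfer-orbit speed at r₂: v_p = √[μ(2/r₂ − 1/a_t)] = 3.8584 km/s.
Second burn Δv₂ = |v₂ − v_p| = 0.7015 km/s.
Total Δv = Δv₁ + Δv₂ = 1.232 km/s.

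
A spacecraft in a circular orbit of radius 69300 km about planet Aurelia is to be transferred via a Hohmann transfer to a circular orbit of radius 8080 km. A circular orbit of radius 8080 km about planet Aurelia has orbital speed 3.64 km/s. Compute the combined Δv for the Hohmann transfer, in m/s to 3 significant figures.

From the circular-orbit relation v² = μ/r at r = 8080 km: μ = v²r = (3.64)² × 8080 = 1.07057×10^5 km³/s².
Transfer-ellipse semi-major axis a_t = (r₁ + r₂)/2 = (69300 + 8080)/2 = 38690 km.
Circular speed at r₁: v₁ = √(μ/r₁) = √(1.07057×10^5/69300) = 1.242912 km/s.
Transfer-orbit speed at r₁ (vis-viva equation): v_a = √[μ(2/r₁ − 1/a_t)] = 0.5679979 km/s.
First burn Δv₁ = |v_a − v₁| = 0.674914 km/s.
Circular speed at r₂: v₂ = √(μ/r₂) = 3.64000 km/s.
Transfer-orbit speed at r₂: v_p = √[μ(2/r₂ − 1/a_t)] = 4.87157 km/s.
Second burn Δv₂ = |v₂ − v_p| = 1.23157 km/s.
Δv = Δv₁ + Δv₂ = 0.674914 + 1.23157 = 1.906 km/s.

Δv = 1910 m/s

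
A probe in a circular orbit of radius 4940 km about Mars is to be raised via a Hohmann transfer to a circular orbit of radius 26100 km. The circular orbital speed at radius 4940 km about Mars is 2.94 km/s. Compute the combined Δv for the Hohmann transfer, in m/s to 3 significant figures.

From the circular-orbit relation v² = μ/r at r = 4940 km: μ = v²r = (2.94)² × 4940 = 42699.4 km³/s².
Transfer-ellipse semi-major axis a_t = (r₁ + r₂)/2 = (4940 + 26100)/2 = 15520 km.
At r₁ the circular-orbit speed is v₁ = √(μ/r₁) = 2.9400 km/s.
On the transfer ellipse at r₁, vis-viva equation gives v_p = √[μ(2/r₁ − 1/a_t)] = 3.8126 km/s.
First burn Δv₁ = |v_p − v₁| = 0.8726 km/s.
At r₂, v₂ = √(μ/r₂) = 1.279 km/s.
Transfer-orbit speed at r₂: v_a = √[μ(2/r₂ − 1/a_t)] = 0.7216 km/s.
Second burn Δv₂ = |v₂ − v_a| = 0.5574 km/s.
Δv = Δv₁ + Δv₂ = 0.8726 + 0.5574 = 1.430 km/s.

Δv = 1430 m/s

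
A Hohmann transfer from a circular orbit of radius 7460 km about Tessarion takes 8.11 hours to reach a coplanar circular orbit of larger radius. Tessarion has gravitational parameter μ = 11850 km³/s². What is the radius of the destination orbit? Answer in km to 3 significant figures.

r₂ = 12700 km

Transfer time t = 8.11 hours = 29196 s, and t = π√(a_t³/μ).
So a_t = (μ t²/π²)^(1/3) = (11850 × (29196)² / π²)^(1/3) = 10078 km.
Since a_t = (r₁ + r₂)/2, r₂ = 2a_t − r₁ = 2×10078 − 7460 = 12696 km.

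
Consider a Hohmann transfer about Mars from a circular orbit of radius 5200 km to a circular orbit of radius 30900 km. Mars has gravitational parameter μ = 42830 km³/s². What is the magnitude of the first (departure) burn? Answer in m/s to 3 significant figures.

Transfer-ellipse semi-major axis a_t = (r₁ + r₂)/2 = (5200 + 30900)/2 = 18050 km.
Circular speed at r = 5200 km: v_c = √(μ/r) = 2.8699 km/s.
Transfer-orbit speed at the same r (vis-viva, a = a_t): v_t = √[μ(2/r − 1/a_t)] = 3.7550 km/s.
Δv₁ = |v_t − v_c| = |3.7550 − 2.8699| = 0.8851 km/s.

Δv₁ = 885 m/s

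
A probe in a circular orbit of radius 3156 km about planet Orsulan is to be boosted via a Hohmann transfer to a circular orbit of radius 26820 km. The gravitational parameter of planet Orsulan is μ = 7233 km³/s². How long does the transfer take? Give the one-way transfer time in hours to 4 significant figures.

t = 18.83 hours

Transfer-ellipse semi-major axis a_t = (r₁ + r₂)/2 = (3156 + 26820)/2 = 14988 km.
Transfer time t = π√(a_t³/μ) = π√((14988)³ / 7233) = 67780 s.
Converting: 67780 s ÷ 3600 s/hour = 18.83 hours.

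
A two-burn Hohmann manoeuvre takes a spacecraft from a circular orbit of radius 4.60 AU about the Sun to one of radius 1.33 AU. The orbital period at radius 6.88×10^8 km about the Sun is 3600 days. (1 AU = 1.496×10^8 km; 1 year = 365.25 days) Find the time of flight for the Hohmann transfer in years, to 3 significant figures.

From Kepler's third law T² = 4π²r³/μ at r = 6.88×10^8 km, T = 3600 days = 3600 × 86400 s = 3.1104×10^8 s: μ = 4π²r³/T² = 1.32890×10^11 km³/s².
In km: r₁ = 4.60 × 1.496×10^8 = 6.8816×10^8 km; r₂ = 1.33 × 1.496×10^8 = 1.98968×10^8 km.
Transfer-ellipse semi-major axis a_t = (r₁ + r₂)/2 = (6.8816×10^8 + 1.98968×10^8)/2 = 4.43564×10^8 km.
By Kepler's third law the transfer-orbit period is T = 2π√(a_t³/μ), so t = T/2 = 8.051×10^7 s.
Converting: 8.051×10^7 s ÷ 3.15576×10^7 s/year (365.25 × 86400) = 2.55 years.

t = 2.55 years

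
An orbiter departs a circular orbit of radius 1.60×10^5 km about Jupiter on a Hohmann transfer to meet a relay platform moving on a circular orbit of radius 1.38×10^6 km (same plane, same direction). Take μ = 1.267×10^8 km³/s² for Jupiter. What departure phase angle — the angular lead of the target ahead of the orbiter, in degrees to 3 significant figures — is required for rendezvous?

φ = 105°

Transfer-ellipse semi-major axis a_t = (r₁ + r₂)/2 = (1.600×10^5 + 1.380×10^6)/2 = 7.700×10^5 km.
The half-period of the transfer ellipse is t = π√(a_t³/μ) = 1.886×10^5 s.
Target angular speed ω₂ = √(μ/r₂³) = 6.943×10^-6 rad/s.
Angle swept by the target during transfer: ω₂·t = 1.3094 rad = 75.02°.
The orbiter traverses 180° on the transfer ellipse, so the target must lead by 180° − 75.02° = 105°.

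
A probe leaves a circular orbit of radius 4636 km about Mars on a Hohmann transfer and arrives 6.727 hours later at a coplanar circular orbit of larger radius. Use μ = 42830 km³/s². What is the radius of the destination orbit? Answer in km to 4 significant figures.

r₂ = 22670 km

Transfer time t = 6.727 hours = 24217.2 s, and t = π√(a_t³/μ).
So a_t = (μ t²/π²)^(1/3) = (42830 × (24217.2)² / π²)^(1/3) = 13653 km.
Since a_t = (r₁ + r₂)/2, r₂ = 2a_t − r₁ = 2×13653 − 4636 = 22670 km.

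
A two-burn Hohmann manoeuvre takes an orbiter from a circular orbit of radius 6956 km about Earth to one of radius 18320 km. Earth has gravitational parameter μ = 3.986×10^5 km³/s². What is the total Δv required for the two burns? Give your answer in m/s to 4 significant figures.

The Hohmann ellipse has a_t = (r₁ + r₂)/2 = 12638 km.
At r₁ the circular-orbit speed is v₁ = √(μ/r₁) = 7.570 km/s.
On the transfer ellipse at r₁, vis-viva equation gives v_p = √[μ(2/r₁ − 1/a_t)] = 9.114 km/s.
First burn Δv₁ = |v_p − v₁| = 1.544 km/s.
At r₂, v₂ = √(μ/r₂) = 4.665 km/s.
Transfer-orbit speed at r₂: v_a = √[μ(2/r₂ − 1/a_t)] = 3.461 km/s.
Second burn Δv₂ = |v₂ − v_a| = 1.204 km/s.
Δv = Δv₁ + Δv₂ = 1.544 + 1.204 = 2.748 km/s.

Δv = 2748 m/s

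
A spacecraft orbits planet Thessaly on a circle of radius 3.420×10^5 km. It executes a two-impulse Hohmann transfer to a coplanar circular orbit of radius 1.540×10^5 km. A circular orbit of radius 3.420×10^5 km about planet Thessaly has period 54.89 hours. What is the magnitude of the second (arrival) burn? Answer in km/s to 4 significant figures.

From Kepler's third law T² = 4π²r³/μ at r = 3.420×10^5 km, T = 54.89 hours = 54.89 × 3600 s = 1.97604×10^5 s: μ = 4π²r³/T² = 4.04433×10^7 km³/s².
Semi-major axis of the transfer orbit: a_t = (3.420×10^5 + 1.540×10^5)/2 = 2.480×10^5 km.
On the circular orbit at r = 1.540×10^5 km, v_c = √(μ/r) = 16.2055 km/s.
Vis-viva on the transfer ellipse at r = 1.540×10^5 km gives v_t = √[μ(2/r − 1/a_t)] = 19.0305 km/s.
Δv₂ = |v_t − v_c| = |19.0305 − 16.2055| = 2.825 km/s.

Δv₂ = 2.825 km/s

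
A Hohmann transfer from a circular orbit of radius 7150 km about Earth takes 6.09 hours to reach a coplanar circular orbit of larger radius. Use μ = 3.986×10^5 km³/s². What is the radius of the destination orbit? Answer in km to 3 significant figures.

Transfer time t = 6.09 hours = 21924 s, and t = π√(a_t³/μ).
So a_t = (μ t²/π²)^(1/3) = (3.986×10^5 × (21924)² / π²)^(1/3) = 26876 km.
Since a_t = (r₁ + r₂)/2, r₂ = 2a_t − r₁ = 2×26876 − 7150 = 46602 km.

r₂ = 46600 km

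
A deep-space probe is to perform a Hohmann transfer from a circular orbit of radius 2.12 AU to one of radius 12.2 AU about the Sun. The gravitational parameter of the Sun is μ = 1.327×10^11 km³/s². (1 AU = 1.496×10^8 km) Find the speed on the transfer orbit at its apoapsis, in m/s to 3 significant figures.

v = 4640 m/s

In km: r₁ = 2.12 × 1.496×10^8 = 3.17152×10^8 km; r₂ = 12.2 × 1.496×10^8 = 1.82512×10^9 km.
The Hohmann ellipse has a_t = (r₁ + r₂)/2 = 1.071136×10^9 km.
At apoapsis, r = 1.82512×10^9 km.
Applying v² = μ(2/r − 1/a_t): v = 4.640 km/s.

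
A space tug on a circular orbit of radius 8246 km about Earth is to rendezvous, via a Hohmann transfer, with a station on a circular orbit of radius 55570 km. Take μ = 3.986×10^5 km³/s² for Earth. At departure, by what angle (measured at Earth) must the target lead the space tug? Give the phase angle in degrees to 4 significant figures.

Semi-major axis of the transfer orbit: a_t = (8246 + 55570)/2 = 31908 km.
The half-period of the transfer ellipse is t = π√(a_t³/μ) = 28360 s.
Target angular speed ω₂ = √(μ/r₂³) = 4.820×10^-5 rad/s.
Angle swept by the target during transfer: ω₂·t = 1.367 rad = 78.32°.
The space tug traverses 180° on the transfer ellipse, so the target must lead by 180° − 78.32° = 101.7°.

φ = 101.7°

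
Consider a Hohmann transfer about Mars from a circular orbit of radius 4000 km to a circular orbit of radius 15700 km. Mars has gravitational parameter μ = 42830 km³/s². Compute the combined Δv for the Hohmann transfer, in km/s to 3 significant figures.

Semi-major axis of the transfer orbit: a_t = (4000 + 15700)/2 = 9850 km.
At r₁ the circular-orbit speed is v₁ = √(μ/r₁) = 3.272 km/s.
Transfer-orbit speed at r₁ (vis-viva): v_p = √[μ(2/r₁ − 1/a_t)] = 4.131 km/s.
First burn Δv₁ = |v_p − v₁| = 0.8590 km/s.
Circular speed at r₂: v₂ = √(μ/r₂) = 1.65167 km/s.
Transfer-orbit speed at r₂: v_a = √[μ(2/r₂ − 1/a_t)] = 1.05253 km/s.
Second burn Δv₂ = |v₂ − v_a| = 0.5991 km/s.
Total Δv = Δv₁ + Δv₂ = 1.458 km/s.

Δv = 1.46 km/s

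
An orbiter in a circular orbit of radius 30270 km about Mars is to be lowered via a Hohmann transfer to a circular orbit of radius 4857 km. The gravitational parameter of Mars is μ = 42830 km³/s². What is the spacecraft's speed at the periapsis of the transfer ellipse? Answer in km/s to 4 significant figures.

The Hohmann ellipse has a_t = (r₁ + r₂)/2 = 17563.5 km.
The periapsis of the transfer ellipse is at r = 4857 km.
Applying v² = μ(2/r − 1/a_t): v = 3.898 km/s.

v = 3.898 km/s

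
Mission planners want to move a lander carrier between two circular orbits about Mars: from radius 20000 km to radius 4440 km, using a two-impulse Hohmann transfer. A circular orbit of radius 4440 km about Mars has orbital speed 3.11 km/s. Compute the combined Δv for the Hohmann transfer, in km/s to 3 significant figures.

From the circular-orbit relation v² = μ/r at r = 4440 km: μ = v²r = (3.11)² × 4440 = 42944.1 km³/s².
Semi-major axis of the transfer orbit: a_t = (20000 + 4440)/2 = 12220 km.
Circular speed at r₁: v₁ = √(μ/r₁) = √(42944.1/20000) = 1.46533 km/s.
On the transfer ellipse at r₁, vis-viva equation gives v_a = √[μ(2/r₁ − 1/a_t)] = 0.883269 km/s.
First burn Δv₁ = |v_a − v₁| = 0.5821 km/s.
At r₂, v₂ = √(μ/r₂) = 3.1100 km/s.
Transfer-orbit speed at r₂: v_p = √[μ(2/r₂ − 1/a_t)] = 3.9787 km/s.
Second burn Δv₂ = |v₂ − v_p| = 0.8687 km/s.
Δv = Δv₁ + Δv₂ = 0.5821 + 0.8687 = 1.451 km/s.

Δv = 1.45 km/s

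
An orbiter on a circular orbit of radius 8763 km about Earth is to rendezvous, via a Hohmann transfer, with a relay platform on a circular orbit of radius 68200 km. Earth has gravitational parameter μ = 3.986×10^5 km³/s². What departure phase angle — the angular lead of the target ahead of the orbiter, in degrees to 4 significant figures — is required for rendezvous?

The Hohmann ellipse has a_t = (r₁ + r₂)/2 = 38481.5 km.
The half-period of the transfer ellipse is t = π√(a_t³/μ) = 37560 s.
Target angular speed ω₂ = √(μ/r₂³) = 3.545×10^-5 rad/s.
Angle swept by the target during transfer: ω₂·t = 1.3315 rad = 76.29°.
The orbiter traverses 180° on the transfer ellipse, so the target must lead by 180° − 76.29° = 103.7°.

φ = 103.7°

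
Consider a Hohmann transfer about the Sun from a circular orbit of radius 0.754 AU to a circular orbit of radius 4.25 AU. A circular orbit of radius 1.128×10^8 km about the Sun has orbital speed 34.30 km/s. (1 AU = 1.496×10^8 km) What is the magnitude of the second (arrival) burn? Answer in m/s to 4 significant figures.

From the circular-orbit relation v² = μ/r at r = 1.128×10^8 km: μ = v²r = (34.30)² × 1.128×10^8 = 1.32708×10^11 km³/s².
In km: r₁ = 0.754 × 1.496×10^8 = 1.127984×10^8 km; r₂ = 4.25 × 1.496×10^8 = 6.358×10^8 km.
Transfer-ellipse semi-major axis a_t = (r₁ + r₂)/2 = (1.127984×10^8 + 6.358×10^8)/2 = 3.742992×10^8 km.
Circular speed at r = 6.358×10^8 km: v_c = √(μ/r) = 14.447 km/s.
Transfer-orbit speed at the same r (vis-viva, a = a_t): v_t = √[μ(2/r − 1/a_t)] = 7.9310 km/s.
Δv₂ = |v_t − v_c| = |7.9310 − 14.447| = 6.516 km/s.

Δv₂ = 6516 m/s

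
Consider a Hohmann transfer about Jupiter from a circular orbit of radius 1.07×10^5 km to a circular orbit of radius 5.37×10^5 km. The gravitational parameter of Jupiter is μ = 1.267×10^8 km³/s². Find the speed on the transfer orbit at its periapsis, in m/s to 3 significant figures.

The Hohmann ellipse has a_t = (r₁ + r₂)/2 = 3.220×10^5 km.
The periapsis of the transfer ellipse is at r = 1.070×10^5 km.
Vis-viva: v = √[μ(2/r − 1/a_t)] = √[1.267×10^8 × (2/1.070×10^5 − 1/3.220×10^5)] = 44.44 km/s.

v = 44400 m/s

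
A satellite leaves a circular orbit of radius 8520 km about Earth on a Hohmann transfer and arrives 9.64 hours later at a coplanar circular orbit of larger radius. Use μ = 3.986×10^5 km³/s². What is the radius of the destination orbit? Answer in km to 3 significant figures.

r₂ = 64500 km

Transfer time t = 9.64 hours = 34704 s, and t = π√(a_t³/μ).
So a_t = (μ t²/π²)^(1/3) = (3.986×10^5 × (34704)² / π²)^(1/3) = 36503 km.
Since a_t = (r₁ + r₂)/2, r₂ = 2a_t − r₁ = 2×36503 − 8520 = 64486 km.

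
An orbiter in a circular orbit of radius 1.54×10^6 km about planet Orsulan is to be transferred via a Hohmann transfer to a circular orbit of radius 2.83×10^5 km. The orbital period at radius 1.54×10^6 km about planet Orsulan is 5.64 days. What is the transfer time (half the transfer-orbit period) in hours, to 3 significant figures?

t = 30.8 hours

From Kepler's third law T² = 4π²r³/μ at r = 1.54×10^6 km, T = 5.64 days = 5.64 × 86400 s = 4.87296×10^5 s: μ = 4π²r³/T² = 6.07206×10^8 km³/s².
The Hohmann ellipse has a_t = (r₁ + r₂)/2 = 9.115×10^5 km.
By Kepler's third law the transfer-orbit period is T = 2π√(a_t³/μ), so t = T/2 = 1.109×10^5 s.
Converting: 1.109×10^5 s ÷ 3600 s/hour = 30.8 hours.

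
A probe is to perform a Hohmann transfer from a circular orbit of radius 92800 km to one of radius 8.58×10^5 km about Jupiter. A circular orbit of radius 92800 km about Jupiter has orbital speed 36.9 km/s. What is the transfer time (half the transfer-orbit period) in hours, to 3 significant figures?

t = 25.4 hours

From the circular-orbit relation v² = μ/r at r = 92800 km: μ = v²r = (36.9)² × 92800 = 1.26357×10^8 km³/s².
The Hohmann ellipse has a_t = (r₁ + r₂)/2 = 4.754×10^5 km.
By Kepler's third law the transfer-orbit period is T = 2π√(a_t³/μ), so t = T/2 = 91610 s.
Converting: 91610 s ÷ 3600 s/hour = 25.4 hours.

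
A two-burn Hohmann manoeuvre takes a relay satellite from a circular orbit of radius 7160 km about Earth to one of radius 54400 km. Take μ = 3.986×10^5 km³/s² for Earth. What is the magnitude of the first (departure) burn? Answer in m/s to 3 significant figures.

Transfer-ellipse semi-major axis a_t = (r₁ + r₂)/2 = (7160 + 54400)/2 = 30780 km.
Circular speed at r = 7160 km: v_c = √(μ/r) = 7.461 km/s.
Transfer-orbit speed at the same r (vis-viva, a = a_t): v_t = √[μ(2/r − 1/a_t)] = 9.919 km/s.
Δv₁ = |v_t − v_c| = |9.919 − 7.461| = 2.458 km/s.

Δv₁ = 2460 m/s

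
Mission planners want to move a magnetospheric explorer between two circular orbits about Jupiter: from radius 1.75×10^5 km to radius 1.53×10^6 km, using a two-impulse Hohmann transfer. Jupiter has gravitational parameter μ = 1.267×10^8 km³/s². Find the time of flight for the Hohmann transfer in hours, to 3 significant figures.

t = 61.0 hours

Semi-major axis of the transfer orbit: a_t = (1.750×10^5 + 1.530×10^6)/2 = 8.525×10^5 km.
Half the transfer-orbit period gives t = π√(a_t³/μ) = 2.197×10^5 s.
Converting: 2.197×10^5 s ÷ 3600 s/hour = 61.0 hours.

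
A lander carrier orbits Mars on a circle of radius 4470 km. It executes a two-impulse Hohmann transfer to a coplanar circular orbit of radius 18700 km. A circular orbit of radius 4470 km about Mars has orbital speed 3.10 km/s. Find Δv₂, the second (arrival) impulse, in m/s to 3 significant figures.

Δv₂ = 574 m/s

From the circular-orbit relation v² = μ/r at r = 4470 km: μ = v²r = (3.10)² × 4470 = 42956.7 km³/s².
Transfer-ellipse semi-major axis a_t = (r₁ + r₂)/2 = (4470 + 18700)/2 = 11585 km.
On the circular orbit at r = 18700 km, v_c = √(μ/r) = 1.51564 km/s.
Transfer-orbit speed at the same r (vis-viva, a = a_t): v_t = √[μ(2/r − 1/a_t)] = 0.941457 km/s.
Δv₂ = |v_t − v_c| = |0.941457 − 1.51564| = 0.5742 km/s.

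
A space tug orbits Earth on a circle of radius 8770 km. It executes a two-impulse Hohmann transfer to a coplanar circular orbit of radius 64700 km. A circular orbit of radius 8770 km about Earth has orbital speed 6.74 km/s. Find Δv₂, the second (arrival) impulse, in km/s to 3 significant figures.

From the circular-orbit relation v² = μ/r at r = 8770 km: μ = v²r = (6.74)² × 8770 = 3.98400×10^5 km³/s².
The Hohmann ellipse has a_t = (r₁ + r₂)/2 = 36735 km.
On the circular orbit at r = 64700 km, v_c = √(μ/r) = 2.481 km/s.
Transfer-orbit speed at the same r (vis-viva, a = a_t): v_t = √[μ(2/r − 1/a_t)] = 1.212 km/s.
Δv₂ = |v_t − v_c| = |1.212 − 2.481| = 1.269 km/s.

Δv₂ = 1.27 km/s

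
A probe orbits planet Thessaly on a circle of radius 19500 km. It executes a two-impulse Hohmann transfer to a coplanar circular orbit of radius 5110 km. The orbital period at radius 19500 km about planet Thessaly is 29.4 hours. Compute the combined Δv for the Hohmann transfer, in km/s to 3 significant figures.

From Kepler's third law T² = 4π²r³/μ at r = 19500 km, T = 29.4 hours = 29.4 × 3600 s = 1.0584×10^5 s: μ = 4π²r³/T² = 26131.5 km³/s².
Transfer-ellipse semi-major axis a_t = (r₁ + r₂)/2 = (19500 + 5110)/2 = 12305 km.
Circular speed at r₁: v₁ = √(μ/r₁) = √(26131.5/19500) = 1.1576 km/s.
On the transfer ellipse at r₁, vis-viva gives v_a = √[μ(2/r₁ − 1/a_t)] = 0.74599 km/s.
First burn Δv₁ = |v_a − v₁| = 0.4116 km/s.
At r₂, v₂ = √(μ/r₂) = 2.26137 km/s.
Transfer-orbit speed at r₂: v_p = √[μ(2/r₂ − 1/a_t)] = 2.84674 km/s.
Second burn Δv₂ = |v₂ − v_p| = 0.5854 km/s.
Total Δv = Δv₁ + Δv₂ = 0.9970 km/s.

Δv = 0.997 km/s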